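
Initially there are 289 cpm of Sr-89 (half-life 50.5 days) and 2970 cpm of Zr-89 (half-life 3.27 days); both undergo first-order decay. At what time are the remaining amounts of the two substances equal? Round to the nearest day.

Set 289·(1/2)^(t/50.5) = 2970·(1/2)^(t/3.27).
Taking log₂: log₂(289/2970) = t·(1/50.5 − 1/3.27).
log₂(0.097306) = -3.3613; 1/50.5 − 1/3.27 = -0.28601.
t = -3.3613 / -0.28601 ≈ 11.753 days.

12 days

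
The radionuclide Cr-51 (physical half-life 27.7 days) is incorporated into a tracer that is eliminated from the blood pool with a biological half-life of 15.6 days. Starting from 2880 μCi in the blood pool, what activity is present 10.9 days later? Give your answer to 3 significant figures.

1/t_eff = 1/t_phys + 1/t_biol = 1/27.7 + 1/15.6 = 0.1002 per day.
t_eff = 27.7 × 15.6 / (27.7 + 15.6) ≈ 9.9797 days.
Remaining = 2880 × (1/2)^(10.9/9.9797) = 2880 × (1/2)^1.0922 ≈ 1350.8 μCi.

1350 μCi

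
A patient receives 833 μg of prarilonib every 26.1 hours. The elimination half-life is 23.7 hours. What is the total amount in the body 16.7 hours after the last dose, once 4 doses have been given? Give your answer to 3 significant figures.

912 μg

The 4 doses were given 95, 68.9, 42.8, 16.7 hours ago.
Total = 833·(1/2)^(95/23.7) + 833·(1/2)^(68.9/23.7) + 833·(1/2)^(42.8/23.7) + 833·(1/2)^(16.7/23.7)
      = 51.759 + 111.04 + 238.24 + 511.12 ≈ 912.17 μg.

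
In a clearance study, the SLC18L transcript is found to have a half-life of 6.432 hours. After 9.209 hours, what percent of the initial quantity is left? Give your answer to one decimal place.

n = 9.209/6.432 ≈ 1.4317 half-lives.
Fraction remaining = (1/2)^1.4317 ≈ 0.37068, i.e. 37.068%.

37.1%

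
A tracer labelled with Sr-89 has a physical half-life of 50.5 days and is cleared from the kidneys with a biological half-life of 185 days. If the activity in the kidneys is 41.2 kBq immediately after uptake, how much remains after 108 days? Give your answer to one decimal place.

6.2 kBq

1/t_eff = 1/t_phys + 1/t_biol = 1/50.5 + 1/185 = 0.025207 per day.
t_eff = 50.5 × 185 / (50.5 + 185) ≈ 39.671 days.
Remaining = 41.2 × (1/2)^(108/39.671) = 41.2 × (1/2)^2.7224 ≈ 6.2427 kBq.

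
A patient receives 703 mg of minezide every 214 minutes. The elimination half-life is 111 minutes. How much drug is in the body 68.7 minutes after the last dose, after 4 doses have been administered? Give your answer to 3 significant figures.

The 4 doses were given 710.7, 496.7, 282.7, 68.7 minutes ago.
Total = 703·(1/2)^(710.7/111) + 703·(1/2)^(496.7/111) + 703·(1/2)^(282.7/111) + 703·(1/2)^(68.7/111)
      = 8.309 + 31.617 + 120.3 + 457.76 ≈ 617.99 mg.

618 mg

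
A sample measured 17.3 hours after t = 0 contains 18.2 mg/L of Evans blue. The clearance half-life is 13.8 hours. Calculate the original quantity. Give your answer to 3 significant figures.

43.4 mg/L

Number of half-lives elapsed: n = 17.3/13.8 ≈ 1.2536.
A₀ = A × 2^n = 18.2 × 2^1.2536 = 18.2 × 2.3844 ≈ 43.396 mg/L.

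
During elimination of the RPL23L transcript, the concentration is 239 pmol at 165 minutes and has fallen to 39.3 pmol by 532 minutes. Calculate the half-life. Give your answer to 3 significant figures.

141 minutes

Over Δt = 532 − 165 = 367 minutes, the level fell by a factor of 239/39.3 ≈ 6.0814.
n = log₂(6.0814) ≈ 2.6044 half-lives, so t½ = 367/2.6044 ≈ 140.91 minutes.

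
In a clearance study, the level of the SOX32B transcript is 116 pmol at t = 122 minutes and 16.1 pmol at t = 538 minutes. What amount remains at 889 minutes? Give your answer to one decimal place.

3.0 pmol

Over Δt = 538 − 122 = 416 minutes, the level fell by a factor of 116/16.1 ≈ 7.205.
n = log₂(7.205) ≈ 2.849 half-lives, so t½ = 416/2.849 ≈ 146.02 minutes.
From t = 538 to t = 889: 16.1 × (1/2)^((889−538)/146.02) ≈ 3.0423 pmol.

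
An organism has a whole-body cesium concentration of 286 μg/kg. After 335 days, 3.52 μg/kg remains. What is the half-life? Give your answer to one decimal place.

52.8 days

A/A₀ = 3.52/286 ≈ 0.012308.
n = log₂(81.25) ≈ 6.3443 half-lives elapsed in 335 days.
t½ = 335/6.3443 ≈ 52.803 days.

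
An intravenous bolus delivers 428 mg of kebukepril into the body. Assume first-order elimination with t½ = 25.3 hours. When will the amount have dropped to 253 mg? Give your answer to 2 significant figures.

Fraction remaining = 253/428 ≈ 0.59112.
n = log₂(428/253) = ln(1.6917)/ln 2 ≈ 0.75847 half-lives.
t = n × t½ = 0.75847 × 25.3 ≈ 19.189 hours.

19 hours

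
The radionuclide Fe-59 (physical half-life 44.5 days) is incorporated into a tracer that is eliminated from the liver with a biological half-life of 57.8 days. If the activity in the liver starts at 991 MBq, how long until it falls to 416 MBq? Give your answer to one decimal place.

31.5 days

1/t_eff = 1/t_phys + 1/t_biol = 1/44.5 + 1/57.8 = 0.039773 per day.
t_eff = 44.5 × 57.8 / (44.5 + 57.8) ≈ 25.143 days.
n = log₂(991/416) ≈ 1.2523; t = 1.2523 × 25.143 ≈ 31.486 days.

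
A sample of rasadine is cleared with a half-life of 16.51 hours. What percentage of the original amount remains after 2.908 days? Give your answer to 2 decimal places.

5.34%

2.908 days = 69.792 hours.
n = 69.792/16.51 ≈ 4.2273 half-lives.
Fraction remaining = (1/2)^4.2273 ≈ 0.053391, i.e. 5.3391%.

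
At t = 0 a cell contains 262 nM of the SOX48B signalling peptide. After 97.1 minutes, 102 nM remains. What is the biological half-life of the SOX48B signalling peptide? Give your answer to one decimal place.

71.3 minutes

A/A₀ = 102/262 ≈ 0.38931.
n = log₂(2.5686) ≈ 1.361 half-lives elapsed in 97.1 minutes.
t½ = 97.1/1.361 ≈ 71.345 minutes.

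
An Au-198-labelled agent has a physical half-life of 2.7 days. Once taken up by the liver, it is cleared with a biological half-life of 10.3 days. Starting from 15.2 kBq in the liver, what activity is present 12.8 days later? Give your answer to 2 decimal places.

1/t_eff = 1/t_phys + 1/t_biol = 1/2.7 + 1/10.3 = 0.46746 per day.
t_eff = 2.7 × 10.3 / (2.7 + 10.3) ≈ 2.1392 days.
Remaining = 15.2 × (1/2)^(12.8/2.1392) = 15.2 × (1/2)^5.9835 ≈ 0.24024 kBq.

0.24 kBq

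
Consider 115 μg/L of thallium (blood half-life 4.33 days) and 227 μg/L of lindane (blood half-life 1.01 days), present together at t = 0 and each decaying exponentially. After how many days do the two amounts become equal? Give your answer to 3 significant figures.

1.29 days

Set 115·(1/2)^(t/4.33) = 227·(1/2)^(t/1.01).
Taking log₂: log₂(115/227) = t·(1/4.33 − 1/1.01).
log₂(0.50661) = -0.98106; 1/4.33 − 1/1.01 = -0.75915.
t = -0.98106 / -0.75915 ≈ 1.2923 days.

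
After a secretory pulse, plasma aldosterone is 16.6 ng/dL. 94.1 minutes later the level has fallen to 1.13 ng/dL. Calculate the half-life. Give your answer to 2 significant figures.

24 minutes

A/A₀ = 1.13/16.6 ≈ 0.068072.
n = log₂(14.69) ≈ 3.8768 half-lives elapsed in 94.1 minutes.
t½ = 94.1/3.8768 ≈ 24.273 minutes.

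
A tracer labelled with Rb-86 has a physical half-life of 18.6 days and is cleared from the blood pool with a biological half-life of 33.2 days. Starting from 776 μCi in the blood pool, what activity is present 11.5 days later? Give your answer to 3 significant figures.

398 μCi

1/t_eff = 1/t_phys + 1/t_biol = 1/18.6 + 1/33.2 = 0.083884 per day.
t_eff = 18.6 × 33.2 / (18.6 + 33.2) ≈ 11.921 days.
Remaining = 776 × (1/2)^(11.5/11.921) = 776 × (1/2)^0.96467 ≈ 397.62 μCi.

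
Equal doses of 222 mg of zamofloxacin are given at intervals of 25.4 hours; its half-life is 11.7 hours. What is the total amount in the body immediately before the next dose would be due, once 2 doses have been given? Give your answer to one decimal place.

The 2 doses were given 50.8, 25.4 hours ago.
Total = 222·(1/2)^(50.8/11.7) + 222·(1/2)^(25.4/11.7)
      = 10.948 + 49.299 ≈ 60.246 mg.

60.2 mg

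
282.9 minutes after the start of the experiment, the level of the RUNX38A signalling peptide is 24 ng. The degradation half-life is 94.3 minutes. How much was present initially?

192 ng

Number of half-lives elapsed: n = 282.9/94.3 ≈ 3.
A₀ = A × 2^n = 24 × 2^3 = 24 × 8 ≈ 192 ng.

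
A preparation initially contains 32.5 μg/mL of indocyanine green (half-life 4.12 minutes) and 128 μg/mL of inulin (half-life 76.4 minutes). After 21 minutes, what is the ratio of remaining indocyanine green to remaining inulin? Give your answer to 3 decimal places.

0.009

indocyanine green: 32.5 × (1/2)^(21/4.12) = 32.5 × (1/2)^5.0971 ≈ 0.94953 μg/mL.
inulin: 128 × (1/2)^(21/76.4) = 128 × (1/2)^0.27487 ≈ 105.8 μg/mL.
Ratio ≈ 0.94953 / 105.8 ≈ 0.0089751.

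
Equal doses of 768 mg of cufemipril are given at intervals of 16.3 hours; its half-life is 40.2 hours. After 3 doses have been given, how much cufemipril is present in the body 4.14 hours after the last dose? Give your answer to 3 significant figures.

The 3 doses were given 36.74, 20.44, 4.14 hours ago.
Total = 768·(1/2)^(36.74/40.2) + 768·(1/2)^(20.44/40.2) + 768·(1/2)^(4.14/40.2)
      = 407.61 + 539.88 + 715.09 ≈ 1662.6 mg.

1660 mg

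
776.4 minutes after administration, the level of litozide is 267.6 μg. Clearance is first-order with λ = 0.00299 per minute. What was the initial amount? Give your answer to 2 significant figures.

t½ = ln 2 / λ = 0.69315 / 0.00299 ≈ 231.82 minutes.
Number of half-lives elapsed: n = 776.4/231.82 ≈ 3.3491.
A₀ = A × 2^n = 267.6 × 2^3.3491 = 267.6 × 10.19 ≈ 2726.9 μg.

2700 μg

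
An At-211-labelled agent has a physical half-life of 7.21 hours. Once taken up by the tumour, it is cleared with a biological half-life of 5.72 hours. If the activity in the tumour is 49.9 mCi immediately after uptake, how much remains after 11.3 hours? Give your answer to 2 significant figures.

1/t_eff = 1/t_phys + 1/t_biol = 1/7.21 + 1/5.72 = 0.31352 per hour.
t_eff = 7.21 × 5.72 / (7.21 + 5.72) ≈ 3.1896 hours.
Remaining = 49.9 × (1/2)^(11.3/3.1896) = 49.9 × (1/2)^3.5428 ≈ 4.2817 mCi.

4.3 mCi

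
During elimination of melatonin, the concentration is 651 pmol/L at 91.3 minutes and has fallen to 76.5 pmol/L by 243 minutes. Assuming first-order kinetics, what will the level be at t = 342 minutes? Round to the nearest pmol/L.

19 pmol/L

Over Δt = 243 − 91.3 = 151.7 minutes, the level fell by a factor of 651/76.5 ≈ 8.5098.
n = log₂(8.5098) ≈ 3.0891 half-lives, so t½ = 151.7/3.0891 ≈ 49.108 minutes.
From t = 243 to t = 342: 76.5 × (1/2)^((342−243)/49.108) ≈ 18.914 pmol/L.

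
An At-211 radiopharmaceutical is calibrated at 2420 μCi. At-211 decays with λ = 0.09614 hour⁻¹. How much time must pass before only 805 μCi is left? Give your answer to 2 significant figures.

11 hours

t½ = ln 2 / λ = 0.69315 / 0.09614 ≈ 7.2098 hours.
Fraction remaining = 805/2420 ≈ 0.33264.
n = log₂(2420/805) = ln(3.0062)/ln 2 ≈ 1.5879 half-lives.
t = n × t½ = 1.5879 × 7.2098 ≈ 11.449 hours.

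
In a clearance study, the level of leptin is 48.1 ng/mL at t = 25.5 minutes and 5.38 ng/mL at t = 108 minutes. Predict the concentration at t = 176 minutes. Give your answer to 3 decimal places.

0.884 ng/mL

Over Δt = 108 − 25.5 = 82.5 minutes, the level fell by a factor of 48.1/5.38 ≈ 8.9405.
n = log₂(8.9405) ≈ 3.1604 half-lives, so t½ = 82.5/3.1604 ≈ 26.105 minutes.
From t = 108 to t = 176: 5.38 × (1/2)^((176−108)/26.105) ≈ 0.88436 ng/mL.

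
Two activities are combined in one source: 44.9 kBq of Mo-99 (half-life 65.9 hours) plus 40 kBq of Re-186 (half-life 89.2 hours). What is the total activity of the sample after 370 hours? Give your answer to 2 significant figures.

Mo-99: 44.9 × (1/2)^(370/65.9) = 44.9 × (1/2)^5.6146 ≈ 0.91642 kBq.
Re-186: 40 × (1/2)^(370/89.2) = 40 × (1/2)^4.148 ≈ 2.2563 kBq.
Total = 0.91642 + 2.2563 ≈ 3.1727 kBq.

3.2 kBq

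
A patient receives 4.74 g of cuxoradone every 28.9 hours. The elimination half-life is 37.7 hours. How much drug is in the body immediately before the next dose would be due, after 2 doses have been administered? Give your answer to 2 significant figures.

The 2 doses were given 57.8, 28.9 hours ago.
Total = 4.74·(1/2)^(57.8/37.7) + 4.74·(1/2)^(28.9/37.7)
      = 1.6378 + 2.7862 ≈ 4.424 g.

4.4 g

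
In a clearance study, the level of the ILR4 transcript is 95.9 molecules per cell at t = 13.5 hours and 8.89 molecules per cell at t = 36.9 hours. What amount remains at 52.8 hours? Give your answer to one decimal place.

Over Δt = 36.9 − 13.5 = 23.4 hours, the level fell by a factor of 95.9/8.89 ≈ 10.787.
n = log₂(10.787) ≈ 3.4313 half-lives, so t½ = 23.4/3.4313 ≈ 6.8196 hours.
From t = 36.9 to t = 52.8: 8.89 × (1/2)^((52.8−36.9)/6.8196) ≈ 1.7662 molecules per cell.

1.8 molecules per cell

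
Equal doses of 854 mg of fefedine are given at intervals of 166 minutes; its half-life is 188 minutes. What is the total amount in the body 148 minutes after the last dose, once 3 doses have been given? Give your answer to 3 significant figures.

909 mg

The 3 doses were given 480, 314, 148 minutes ago.
Total = 854·(1/2)^(480/188) + 854·(1/2)^(314/188) + 854·(1/2)^(148/188)
      = 145.5 + 268.33 + 494.85 ≈ 908.69 mg.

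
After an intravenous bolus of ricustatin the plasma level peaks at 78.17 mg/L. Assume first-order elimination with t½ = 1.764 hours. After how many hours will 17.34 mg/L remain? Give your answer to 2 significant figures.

Fraction remaining = 17.34/78.17 ≈ 0.22182.
n = log₂(78.17/17.34) = ln(4.5081)/ln 2 ≈ 2.1725 half-lives.
t = n × t½ = 2.1725 × 1.764 ≈ 3.8323 hours.

3.8 hours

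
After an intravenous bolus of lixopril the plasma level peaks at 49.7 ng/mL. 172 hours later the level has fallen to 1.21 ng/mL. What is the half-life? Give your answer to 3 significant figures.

32.1 hours

A/A₀ = 1.21/49.7 ≈ 0.024346.
n = log₂(41.074) ≈ 5.3602 half-lives elapsed in 172 hours.
t½ = 172/5.3602 ≈ 32.089 hours.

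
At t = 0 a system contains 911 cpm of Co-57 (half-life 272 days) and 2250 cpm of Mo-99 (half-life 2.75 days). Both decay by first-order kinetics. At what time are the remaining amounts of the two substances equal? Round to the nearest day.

4 days

Set 911·(1/2)^(t/272) = 2250·(1/2)^(t/2.75).
Taking log₂: log₂(911/2250) = t·(1/272 − 1/2.75).
log₂(0.40489) = -1.3044; 1/272 − 1/2.75 = -0.35996.
t = -1.3044 / -0.35996 ≈ 3.6237 days.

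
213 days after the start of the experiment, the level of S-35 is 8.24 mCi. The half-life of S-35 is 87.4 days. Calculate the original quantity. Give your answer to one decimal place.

Number of half-lives elapsed: n = 213/87.4 ≈ 2.4371.
A₀ = A × 2^n = 8.24 × 2^2.4371 = 8.24 × 5.4154 ≈ 44.623 mCi.

44.6 mCi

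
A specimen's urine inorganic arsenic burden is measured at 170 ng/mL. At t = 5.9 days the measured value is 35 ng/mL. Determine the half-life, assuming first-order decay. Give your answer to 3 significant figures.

2.59 days

A/A₀ = 35/170 ≈ 0.20588.
n = log₂(4.8571) ≈ 2.2801 half-lives elapsed in 5.9 days.
t½ = 5.9/2.2801 ≈ 2.5876 days.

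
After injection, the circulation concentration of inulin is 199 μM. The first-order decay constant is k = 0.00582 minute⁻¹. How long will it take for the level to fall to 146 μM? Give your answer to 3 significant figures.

53.2 minutes

t½ = ln 2 / k = 0.69315 / 0.00582 ≈ 119.1 minutes.
Fraction remaining = 146/199 ≈ 0.73367.
n = log₂(199/146) = ln(1.363)/ln 2 ≈ 0.4468 half-lives.
t = n × t½ = 0.4468 × 119.1 ≈ 53.213 minutes.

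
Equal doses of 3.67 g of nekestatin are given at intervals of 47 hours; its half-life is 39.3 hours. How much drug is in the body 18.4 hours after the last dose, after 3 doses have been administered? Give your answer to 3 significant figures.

The 3 doses were given 112.4, 65.4, 18.4 hours ago.
Total = 3.67·(1/2)^(112.4/39.3) + 3.67·(1/2)^(65.4/39.3) + 3.67·(1/2)^(18.4/39.3)
      = 0.50548 + 1.158 + 2.6529 ≈ 4.3164 g.

4.32 g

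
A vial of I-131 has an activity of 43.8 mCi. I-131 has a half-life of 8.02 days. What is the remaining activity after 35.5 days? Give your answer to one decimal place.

Number of half-lives: n = 35.5/8.02 ≈ 4.4264.
Remaining = 43.8 × (1/2)^4.4264 = 43.8 × 0.046506 ≈ 2.037 mCi.

2.0 mCi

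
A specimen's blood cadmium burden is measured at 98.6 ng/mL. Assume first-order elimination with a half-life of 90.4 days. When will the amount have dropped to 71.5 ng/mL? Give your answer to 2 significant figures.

Fraction remaining = 71.5/98.6 ≈ 0.72515.
n = log₂(98.6/71.5) = ln(1.379)/ln 2 ≈ 0.46364 half-lives.
t = n × t½ = 0.46364 × 90.4 ≈ 41.913 days.

42 days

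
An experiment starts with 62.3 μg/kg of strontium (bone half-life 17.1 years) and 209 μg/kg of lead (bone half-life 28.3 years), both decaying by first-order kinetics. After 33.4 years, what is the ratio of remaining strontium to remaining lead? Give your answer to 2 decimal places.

strontium: 62.3 × (1/2)^(33.4/17.1) = 62.3 × (1/2)^1.9532 ≈ 16.088 μg/kg.
lead: 209 × (1/2)^(33.4/28.3) = 209 × (1/2)^1.1802 ≈ 92.229 μg/kg.
Ratio ≈ 16.088 / 92.229 ≈ 0.17444.

0.17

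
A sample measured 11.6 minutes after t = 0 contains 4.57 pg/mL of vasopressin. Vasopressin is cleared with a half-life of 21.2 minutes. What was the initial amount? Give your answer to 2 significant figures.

Number of half-lives elapsed: n = 11.6/21.2 ≈ 0.54717.
A₀ = A × 2^n = 4.57 × 2^0.54717 = 4.57 × 1.4612 ≈ 6.6778 pg/mL.

6.7 pg/mL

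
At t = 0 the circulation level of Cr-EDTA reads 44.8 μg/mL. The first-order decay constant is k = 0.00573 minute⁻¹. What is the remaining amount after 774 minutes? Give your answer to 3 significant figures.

t½ = ln 2 / k = 0.69315 / 0.00573 ≈ 120.97 minutes.
Number of half-lives: n = 774/120.97 ≈ 6.3984.
Remaining = 44.8 × (1/2)^6.3984 = 44.8 × 0.011855 ≈ 0.5311 μg/mL.

0.531 μg/mL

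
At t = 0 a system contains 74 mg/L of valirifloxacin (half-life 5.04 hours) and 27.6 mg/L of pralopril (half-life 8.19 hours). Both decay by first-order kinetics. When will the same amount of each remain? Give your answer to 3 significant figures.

Set 74·(1/2)^(t/5.04) = 27.6·(1/2)^(t/8.19).
Taking log₂: log₂(74/27.6) = t·(1/5.04 − 1/8.19).
log₂(2.6812) = 1.4229; 1/5.04 − 1/8.19 = 0.076313.
t = 1.4229 / 0.076313 ≈ 18.645 hours.

18.6 hours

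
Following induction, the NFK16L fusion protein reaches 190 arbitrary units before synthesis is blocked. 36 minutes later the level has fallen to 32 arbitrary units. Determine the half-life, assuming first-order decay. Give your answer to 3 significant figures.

14.0 minutes

A/A₀ = 32/190 ≈ 0.16842.
n = log₂(5.9375) ≈ 2.5699 half-lives elapsed in 36 minutes.
t½ = 36/2.5699 ≈ 14.009 minutes.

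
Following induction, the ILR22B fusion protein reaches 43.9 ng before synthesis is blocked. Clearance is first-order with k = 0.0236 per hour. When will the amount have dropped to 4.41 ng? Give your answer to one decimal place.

97.4 hours

t½ = ln 2 / k = 0.69315 / 0.0236 ≈ 29.371 hours.
Fraction remaining = 4.41/43.9 ≈ 0.10046.
n = log₂(43.9/4.41) = ln(9.9546)/ln 2 ≈ 3.3154 half-lives.
t = n × t½ = 3.3154 × 29.371 ≈ 97.375 hours.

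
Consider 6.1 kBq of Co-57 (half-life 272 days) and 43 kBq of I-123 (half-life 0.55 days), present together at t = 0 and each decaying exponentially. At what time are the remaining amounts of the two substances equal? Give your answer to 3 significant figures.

1.55 days

Set 6.1·(1/2)^(t/272) = 43·(1/2)^(t/0.55).
Taking log₂: log₂(6.1/43) = t·(1/272 − 1/0.55).
log₂(0.14186) = -2.8175; 1/272 − 1/0.55 = -1.8145.
t = -2.8175 / -1.8145 ≈ 1.5527 days.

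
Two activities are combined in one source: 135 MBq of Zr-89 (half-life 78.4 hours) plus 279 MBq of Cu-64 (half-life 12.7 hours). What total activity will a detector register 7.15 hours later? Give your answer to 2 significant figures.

Zr-89: 135 × (1/2)^(7.15/78.4) = 135 × (1/2)^0.091199 ≈ 126.73 MBq.
Cu-64: 279 × (1/2)^(7.15/12.7) = 279 × (1/2)^0.56299 ≈ 188.85 MBq.
Total = 126.73 + 188.85 ≈ 315.58 MBq.

320 MBq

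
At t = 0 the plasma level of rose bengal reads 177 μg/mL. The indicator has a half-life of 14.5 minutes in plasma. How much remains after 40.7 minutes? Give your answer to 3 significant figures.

Number of half-lives: n = 40.7/14.5 ≈ 2.8069.
Remaining = 177 × (1/2)^2.8069 = 177 × 0.1429 ≈ 25.294 μg/mL.

25.3 μg/mL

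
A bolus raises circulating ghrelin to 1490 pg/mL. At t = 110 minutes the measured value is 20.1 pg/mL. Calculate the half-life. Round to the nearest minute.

A/A₀ = 20.1/1490 ≈ 0.01349.
n = log₂(74.129) ≈ 6.212 half-lives elapsed in 110 minutes.
t½ = 110/6.212 ≈ 17.708 minutes.

18 minutes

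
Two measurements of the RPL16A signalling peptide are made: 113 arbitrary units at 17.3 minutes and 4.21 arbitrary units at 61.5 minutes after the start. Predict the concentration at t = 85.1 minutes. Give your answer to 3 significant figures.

Over Δt = 61.5 − 17.3 = 44.2 minutes, the level fell by a factor of 113/4.21 ≈ 26.841.
n = log₂(26.841) ≈ 4.7464 half-lives, so t½ = 44.2/4.7464 ≈ 9.3124 minutes.
From t = 61.5 to t = 85.1: 4.21 × (1/2)^((85.1−61.5)/9.3124) ≈ 0.72677 arbitrary units.

0.727 arbitrary units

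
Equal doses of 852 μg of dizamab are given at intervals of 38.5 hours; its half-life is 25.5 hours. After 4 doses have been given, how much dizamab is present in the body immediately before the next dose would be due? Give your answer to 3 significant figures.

The 4 doses were given 154, 115.5, 77, 38.5 hours ago.
Total = 852·(1/2)^(154/25.5) + 852·(1/2)^(115.5/25.5) + 852·(1/2)^(77/25.5) + 852·(1/2)^(38.5/25.5)
      = 12.956 + 36.894 + 105.06 + 299.19 ≈ 454.1 μg.

454 μg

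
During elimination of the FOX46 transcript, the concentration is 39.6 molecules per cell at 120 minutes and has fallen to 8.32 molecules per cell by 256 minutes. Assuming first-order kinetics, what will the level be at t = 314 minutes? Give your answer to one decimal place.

Over Δt = 256 − 120 = 136 minutes, the level fell by a factor of 39.6/8.32 ≈ 4.7596.
n = log₂(4.7596) ≈ 2.2508 half-lives, so t½ = 136/2.2508 ≈ 60.422 minutes.
From t = 256 to t = 314: 8.32 × (1/2)^((314−256)/60.422) ≈ 4.2772 molecules per cell.

4.3 molecules per cell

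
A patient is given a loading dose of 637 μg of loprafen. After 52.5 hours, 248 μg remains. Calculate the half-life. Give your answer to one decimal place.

A/A₀ = 248/637 ≈ 0.38932.
n = log₂(2.5685) ≈ 1.361 half-lives elapsed in 52.5 hours.
t½ = 52.5/1.361 ≈ 38.576 hours.

38.6 hours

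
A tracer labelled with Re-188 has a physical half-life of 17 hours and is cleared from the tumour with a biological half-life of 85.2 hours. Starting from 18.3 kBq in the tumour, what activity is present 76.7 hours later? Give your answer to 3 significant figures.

1/t_eff = 1/t_phys + 1/t_biol = 1/17 + 1/85.2 = 0.070561 per hour.
t_eff = 17 × 85.2 / (17 + 85.2) ≈ 14.172 hours.
Remaining = 18.3 × (1/2)^(76.7/14.172) = 18.3 × (1/2)^5.412 ≈ 0.42981 kBq.

0.430 kBq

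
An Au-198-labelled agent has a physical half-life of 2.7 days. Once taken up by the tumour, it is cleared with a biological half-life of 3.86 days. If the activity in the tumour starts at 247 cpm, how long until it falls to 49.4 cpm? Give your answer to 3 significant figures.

3.69 days

1/t_eff = 1/t_phys + 1/t_biol = 1/2.7 + 1/3.86 = 0.62944 per day.
t_eff = 2.7 × 3.86 / (2.7 + 3.86) ≈ 1.5887 days.
n = log₂(247/49.4) ≈ 2.3219; t = 2.3219 × 1.5887 ≈ 3.6889 days.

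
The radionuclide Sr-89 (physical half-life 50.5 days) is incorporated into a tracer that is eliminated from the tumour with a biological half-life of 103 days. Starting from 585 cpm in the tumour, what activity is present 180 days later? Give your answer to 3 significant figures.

1/t_eff = 1/t_phys + 1/t_biol = 1/50.5 + 1/103 = 0.029511 per day.
t_eff = 50.5 × 103 / (50.5 + 103) ≈ 33.886 days.
Remaining = 585 × (1/2)^(180/33.886) = 585 × (1/2)^5.3119 ≈ 14.727 cpm.

14.7 cpm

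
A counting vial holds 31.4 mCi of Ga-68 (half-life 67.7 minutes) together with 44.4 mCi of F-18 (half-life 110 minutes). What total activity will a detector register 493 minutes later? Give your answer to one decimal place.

2.2 mCi

Ga-68: 31.4 × (1/2)^(493/67.7) = 31.4 × (1/2)^7.2821 ≈ 0.20174 mCi.
F-18: 44.4 × (1/2)^(493/110) = 44.4 × (1/2)^4.4818 ≈ 1.9871 mCi.
Total = 0.20174 + 1.9871 ≈ 2.1888 mCi.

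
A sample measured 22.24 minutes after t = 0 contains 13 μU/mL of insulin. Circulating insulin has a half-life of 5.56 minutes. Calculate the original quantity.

Number of half-lives elapsed: n = 22.24/5.56 ≈ 4.
A₀ = A × 2^n = 13 × 2^4 = 13 × 16 ≈ 208 μU/mL.

208 μU/mL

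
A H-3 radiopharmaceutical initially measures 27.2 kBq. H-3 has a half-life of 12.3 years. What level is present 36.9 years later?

Elapsed time is 3 half-lives (36.9/12.3).
Each half-life halves the amount: 27.2 × (1/2)^3 = 27.2/8 = 3.4 kBq.

3.4 kBq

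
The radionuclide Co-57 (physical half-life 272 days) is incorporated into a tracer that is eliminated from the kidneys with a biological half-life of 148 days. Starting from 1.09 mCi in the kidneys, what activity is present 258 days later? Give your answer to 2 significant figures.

0.17 mCi

1/t_eff = 1/t_phys + 1/t_biol = 1/272 + 1/148 = 0.010433 per day.
t_eff = 272 × 148 / (272 + 148) ≈ 95.848 days.
Remaining = 1.09 × (1/2)^(258/95.848) = 1.09 × (1/2)^2.6918 ≈ 0.1687 mCi.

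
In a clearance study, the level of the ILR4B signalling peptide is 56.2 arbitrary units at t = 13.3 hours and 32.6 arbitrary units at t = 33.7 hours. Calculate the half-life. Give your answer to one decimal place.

26.0 hours

Over Δt = 33.7 − 13.3 = 20.4 hours, the level fell by a factor of 56.2/32.6 ≈ 1.7239.
n = log₂(1.7239) ≈ 0.7857 half-lives, so t½ = 20.4/0.7857 ≈ 25.964 hours.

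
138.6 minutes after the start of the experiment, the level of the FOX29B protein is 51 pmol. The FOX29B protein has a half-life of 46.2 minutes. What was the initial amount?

408 pmol

Number of half-lives elapsed: n = 138.6/46.2 ≈ 3.
A₀ = A × 2^n = 51 × 2^3 = 51 × 8 ≈ 408 pmol.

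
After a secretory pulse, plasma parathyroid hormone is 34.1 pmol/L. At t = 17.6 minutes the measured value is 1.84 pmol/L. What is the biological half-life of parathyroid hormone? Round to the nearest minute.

4 minutes

A/A₀ = 1.84/34.1 ≈ 0.053959.
n = log₂(18.533) ≈ 4.212 half-lives elapsed in 17.6 minutes.
t½ = 17.6/4.212 ≈ 4.1785 minutes.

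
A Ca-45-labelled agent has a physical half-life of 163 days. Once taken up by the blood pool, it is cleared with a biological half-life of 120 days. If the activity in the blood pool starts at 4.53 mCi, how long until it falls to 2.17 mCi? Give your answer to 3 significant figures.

1/t_eff = 1/t_phys + 1/t_biol = 1/163 + 1/120 = 0.014468 per day.
t_eff = 163 × 120 / (163 + 120) ≈ 69.117 days.
n = log₂(4.53/2.17) ≈ 1.0618; t = 1.0618 × 69.117 ≈ 73.389 days.

73.4 days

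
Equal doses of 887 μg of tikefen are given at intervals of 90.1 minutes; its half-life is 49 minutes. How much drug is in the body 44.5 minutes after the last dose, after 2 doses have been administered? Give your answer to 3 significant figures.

The 2 doses were given 134.6, 44.5 minutes ago.
Total = 887·(1/2)^(134.6/49) + 887·(1/2)^(44.5/49)
      = 132.13 + 472.65 ≈ 604.78 μg.

605 μg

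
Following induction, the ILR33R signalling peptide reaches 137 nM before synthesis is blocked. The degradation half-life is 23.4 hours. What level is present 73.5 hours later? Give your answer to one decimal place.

15.5 nM

Number of half-lives: n = 73.5/23.4 ≈ 3.141.
Remaining = 137 × (1/2)^3.141 = 137 × 0.11336 ≈ 15.53 nM.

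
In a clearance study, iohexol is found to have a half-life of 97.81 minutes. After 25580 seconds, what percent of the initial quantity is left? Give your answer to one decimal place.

25580 seconds = 426.333 minutes.
n = 426.333/97.81 ≈ 4.3588 half-lives.
Fraction remaining = (1/2)^4.3588 ≈ 0.048739, i.e. 4.8739%.

4.9%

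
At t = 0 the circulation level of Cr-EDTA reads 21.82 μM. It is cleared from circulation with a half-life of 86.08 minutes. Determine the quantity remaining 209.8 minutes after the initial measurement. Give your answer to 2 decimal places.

Number of half-lives: n = 209.8/86.08 ≈ 2.4373.
Remaining = 21.82 × (1/2)^2.4373 = 21.82 × 0.18463 ≈ 4.0287 μM.

4.03 μM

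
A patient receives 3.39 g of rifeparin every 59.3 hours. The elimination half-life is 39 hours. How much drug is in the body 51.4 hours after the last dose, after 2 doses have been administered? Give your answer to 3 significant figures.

The 2 doses were given 110.7, 51.4 hours ago.
Total = 3.39·(1/2)^(110.7/39) + 3.39·(1/2)^(51.4/39)
      = 0.47396 + 1.3597 ≈ 1.8337 g.

1.83 g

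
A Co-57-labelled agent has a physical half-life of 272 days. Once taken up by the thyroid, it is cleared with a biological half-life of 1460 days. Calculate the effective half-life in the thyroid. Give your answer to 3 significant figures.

229 days

1/t_eff = 1/t_phys + 1/t_biol = 1/272 + 1/1460 = 0.0043614 per day.
t_eff = 272 × 1460 / (272 + 1460) ≈ 229.28 days.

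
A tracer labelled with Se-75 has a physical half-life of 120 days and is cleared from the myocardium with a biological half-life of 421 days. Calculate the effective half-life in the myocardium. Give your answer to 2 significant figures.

93 days

1/t_eff = 1/t_phys + 1/t_biol = 1/120 + 1/421 = 0.010709 per day.
t_eff = 120 × 421 / (120 + 421) ≈ 93.383 days.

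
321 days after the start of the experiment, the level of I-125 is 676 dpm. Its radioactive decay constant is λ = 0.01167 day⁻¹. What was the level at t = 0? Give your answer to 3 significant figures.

t½ = ln 2 / λ = 0.69315 / 0.01167 ≈ 59.396 days.
Number of half-lives elapsed: n = 321/59.396 ≈ 5.4044.
A₀ = A × 2^n = 676 × 2^5.4044 = 676 × 42.354 ≈ 28632 dpm.

28600 dpm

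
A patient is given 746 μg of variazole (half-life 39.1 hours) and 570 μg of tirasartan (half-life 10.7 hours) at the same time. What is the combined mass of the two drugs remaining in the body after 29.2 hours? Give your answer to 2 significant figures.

variazole: 746 × (1/2)^(29.2/39.1) = 746 × (1/2)^0.7468 ≈ 444.56 μg.
tirasartan: 570 × (1/2)^(29.2/10.7) = 570 × (1/2)^2.729 ≈ 85.975 μg.
Total = 444.56 + 85.975 ≈ 530.53 μg.

530 μg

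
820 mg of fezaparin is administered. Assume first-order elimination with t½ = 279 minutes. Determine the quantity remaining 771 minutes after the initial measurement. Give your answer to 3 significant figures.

Number of half-lives: n = 771/279 ≈ 2.7634.
Remaining = 820 × (1/2)^2.7634 = 820 × 0.14727 ≈ 120.76 mg.

121 mg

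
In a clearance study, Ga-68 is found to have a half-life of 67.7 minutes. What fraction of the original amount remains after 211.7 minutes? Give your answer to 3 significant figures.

0.114

n = 211.7/67.7 ≈ 3.127 half-lives.
Fraction remaining = (1/2)^3.127 ≈ 0.11446.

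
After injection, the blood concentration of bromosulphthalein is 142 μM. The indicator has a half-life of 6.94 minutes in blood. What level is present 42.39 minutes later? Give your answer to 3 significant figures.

2.06 μM

Number of half-lives: n = 42.39/6.94 ≈ 6.1081.
Remaining = 142 × (1/2)^6.1081 = 142 × 0.014497 ≈ 2.0586 μM.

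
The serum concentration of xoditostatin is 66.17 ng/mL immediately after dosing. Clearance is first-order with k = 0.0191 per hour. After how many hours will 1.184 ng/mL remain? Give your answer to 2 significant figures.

210 hours

t½ = ln 2 / k = 0.69315 / 0.0191 ≈ 36.29 hours.
Fraction remaining = 1.184/66.17 ≈ 0.017893.
n = log₂(66.17/1.184) = ln(55.887)/ln 2 ≈ 5.8044 half-lives.
t = n × t½ = 5.8044 × 36.29 ≈ 210.65 hours.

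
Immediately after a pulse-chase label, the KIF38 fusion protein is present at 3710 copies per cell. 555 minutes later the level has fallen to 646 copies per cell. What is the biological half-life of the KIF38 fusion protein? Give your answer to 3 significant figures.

A/A₀ = 646/3710 ≈ 0.17412.
n = log₂(5.743) ≈ 2.5218 half-lives elapsed in 555 minutes.
t½ = 555/2.5218 ≈ 220.08 minutes.

220 minutes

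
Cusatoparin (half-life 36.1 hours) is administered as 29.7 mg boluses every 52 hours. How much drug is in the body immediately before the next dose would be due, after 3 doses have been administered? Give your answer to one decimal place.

16.5 mg

The 3 doses were given 156, 104, 52 hours ago.
Total = 29.7·(1/2)^(156/36.1) + 29.7·(1/2)^(104/36.1) + 29.7·(1/2)^(52/36.1)
      = 1.4856 + 4.032 + 10.943 ≈ 16.461 mg.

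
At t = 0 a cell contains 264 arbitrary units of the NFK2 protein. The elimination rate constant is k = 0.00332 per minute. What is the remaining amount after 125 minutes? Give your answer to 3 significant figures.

t½ = ln 2 / k = 0.69315 / 0.00332 ≈ 208.78 minutes.
Number of half-lives: n = 125/208.78 ≈ 0.59872.
Remaining = 264 × (1/2)^0.59872 = 264 × 0.66034 ≈ 174.33 arbitrary units.

174 arbitrary units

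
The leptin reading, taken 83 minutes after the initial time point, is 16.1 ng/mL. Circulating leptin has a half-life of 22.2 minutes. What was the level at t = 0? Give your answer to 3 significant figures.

Number of half-lives elapsed: n = 83/22.2 ≈ 3.7387.
A₀ = A × 2^n = 16.1 × 2^3.7387 = 16.1 × 13.35 ≈ 214.93 ng/mL.

215 ng/mL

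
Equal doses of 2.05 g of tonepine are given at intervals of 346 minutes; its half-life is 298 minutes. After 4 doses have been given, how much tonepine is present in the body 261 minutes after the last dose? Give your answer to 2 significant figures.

The 4 doses were given 1299, 953, 607, 261 minutes ago.
Total = 2.05·(1/2)^(1299/298) + 2.05·(1/2)^(953/298) + 2.05·(1/2)^(607/298) + 2.05·(1/2)^(261/298)
      = 0.099896 + 0.22339 + 0.49955 + 1.1171 ≈ 1.94 g.

1.9 g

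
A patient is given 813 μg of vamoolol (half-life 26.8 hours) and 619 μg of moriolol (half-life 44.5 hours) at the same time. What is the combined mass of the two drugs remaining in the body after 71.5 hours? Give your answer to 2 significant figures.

330 μg

vamoolol: 813 × (1/2)^(71.5/26.8) = 813 × (1/2)^2.6679 ≈ 127.93 μg.
moriolol: 619 × (1/2)^(71.5/44.5) = 619 × (1/2)^1.6067 ≈ 203.24 μg.
Total = 127.93 + 203.24 ≈ 331.17 μg.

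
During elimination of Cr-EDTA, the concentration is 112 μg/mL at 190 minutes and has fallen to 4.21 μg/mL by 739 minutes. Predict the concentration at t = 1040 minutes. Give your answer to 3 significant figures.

0.697 μg/mL

Over Δt = 739 − 190 = 549 minutes, the level fell by a factor of 112/4.21 ≈ 26.603.
n = log₂(26.603) ≈ 4.7335 half-lives, so t½ = 549/4.7335 ≈ 115.98 minutes.
From t = 739 to t = 1040: 4.21 × (1/2)^((1040−739)/115.98) ≈ 0.69668 μg/mL.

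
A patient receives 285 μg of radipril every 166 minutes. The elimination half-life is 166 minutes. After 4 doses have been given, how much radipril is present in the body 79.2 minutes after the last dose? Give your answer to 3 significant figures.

The 4 doses were given 577.2, 411.2, 245.2, 79.2 minutes ago.
Total = 285·(1/2)^(577.2/166) + 285·(1/2)^(411.2/166) + 285·(1/2)^(245.2/166) + 285·(1/2)^(79.2/166)
      = 25.594 + 51.187 + 102.37 + 204.75 ≈ 383.9 μg.

384 μg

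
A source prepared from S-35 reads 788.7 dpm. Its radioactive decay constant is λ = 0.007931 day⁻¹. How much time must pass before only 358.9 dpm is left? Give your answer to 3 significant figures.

99.3 days

t½ = ln 2 / λ = 0.69315 / 0.007931 ≈ 87.397 days.
Fraction remaining = 358.9/788.7 ≈ 0.45505.
n = log₂(788.7/358.9) = ln(2.1975)/ln 2 ≈ 1.1359 half-lives.
t = n × t½ = 1.1359 × 87.397 ≈ 99.274 days.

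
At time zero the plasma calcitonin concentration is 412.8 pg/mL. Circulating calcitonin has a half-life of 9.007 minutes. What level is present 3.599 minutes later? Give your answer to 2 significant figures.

Number of half-lives: n = 3.599/9.007 ≈ 0.39958.
Remaining = 412.8 × (1/2)^0.39958 = 412.8 × 0.75808 ≈ 312.94 pg/mL.

310 pg/mL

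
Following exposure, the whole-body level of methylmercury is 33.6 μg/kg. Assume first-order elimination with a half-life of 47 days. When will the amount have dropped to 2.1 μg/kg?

188 days

2.1/33.6 = 1/16, so 4 half-lives have elapsed.
t = 4 × 47 = 188 days.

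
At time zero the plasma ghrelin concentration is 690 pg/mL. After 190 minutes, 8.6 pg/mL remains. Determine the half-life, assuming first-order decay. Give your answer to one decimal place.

30.0 minutes

A/A₀ = 8.6/690 ≈ 0.012464.
n = log₂(80.233) ≈ 6.3261 half-lives elapsed in 190 minutes.
t½ = 190/6.3261 ≈ 30.034 minutes.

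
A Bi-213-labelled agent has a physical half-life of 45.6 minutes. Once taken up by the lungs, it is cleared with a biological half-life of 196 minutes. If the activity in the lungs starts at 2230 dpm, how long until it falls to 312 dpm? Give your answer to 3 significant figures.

1/t_eff = 1/t_phys + 1/t_biol = 1/45.6 + 1/196 = 0.027032 per minute.
t_eff = 45.6 × 196 / (45.6 + 196) ≈ 36.993 minutes.
n = log₂(2230/312) ≈ 2.8374; t = 2.8374 × 36.993 ≈ 104.97 minutes.

105 minutes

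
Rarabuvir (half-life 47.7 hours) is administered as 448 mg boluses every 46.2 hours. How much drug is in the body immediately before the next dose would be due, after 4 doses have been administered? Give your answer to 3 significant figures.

The 4 doses were given 184.8, 138.6, 92.4, 46.2 hours ago.
Total = 448·(1/2)^(184.8/47.7) + 448·(1/2)^(138.6/47.7) + 448·(1/2)^(92.4/47.7) + 448·(1/2)^(46.2/47.7)
      = 30.551 + 59.784 + 116.99 + 228.94 ≈ 436.26 mg.

436 mg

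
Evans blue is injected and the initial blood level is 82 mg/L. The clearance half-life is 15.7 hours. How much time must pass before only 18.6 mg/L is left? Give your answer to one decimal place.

33.6 hours

Fraction remaining = 18.6/82 ≈ 0.22683.
n = log₂(82/18.6) = ln(4.4086)/ln 2 ≈ 2.1403 half-lives.
t = n × t½ = 2.1403 × 15.7 ≈ 33.603 hours.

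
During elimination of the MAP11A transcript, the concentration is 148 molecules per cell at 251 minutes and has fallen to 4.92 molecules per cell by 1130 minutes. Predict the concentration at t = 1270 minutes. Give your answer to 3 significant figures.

2.86 molecules per cell

Over Δt = 1130 − 251 = 879 minutes, the level fell by a factor of 148/4.92 ≈ 30.081.
n = log₂(30.081) ≈ 4.9108 half-lives, so t½ = 879/4.9108 ≈ 178.99 minutes.
From t = 1130 to t = 1270: 4.92 × (1/2)^((1270−1130)/178.99) ≈ 2.861 molecules per cell.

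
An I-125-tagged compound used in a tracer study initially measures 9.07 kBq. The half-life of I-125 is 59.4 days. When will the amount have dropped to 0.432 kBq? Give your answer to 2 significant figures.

Fraction remaining = 0.432/9.07 ≈ 0.04763.
n = log₂(9.07/0.432) = ln(20.995)/ln 2 ≈ 4.392 half-lives.
t = n × t½ = 4.392 × 59.4 ≈ 260.88 days.

260 days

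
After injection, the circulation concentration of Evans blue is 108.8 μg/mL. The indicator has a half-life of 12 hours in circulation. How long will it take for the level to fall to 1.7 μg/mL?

1.7/108.8 = 1/64, so 6 half-lives have elapsed.
t = 6 × 12 = 72 hours.

72 hours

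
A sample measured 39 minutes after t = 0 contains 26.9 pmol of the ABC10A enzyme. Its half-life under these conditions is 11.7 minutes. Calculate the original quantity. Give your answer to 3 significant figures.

271 pmol

Number of half-lives elapsed: n = 39/11.7 ≈ 3.3333.
A₀ = A × 2^n = 26.9 × 2^3.3333 = 26.9 × 10.079 ≈ 271.14 pmol.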